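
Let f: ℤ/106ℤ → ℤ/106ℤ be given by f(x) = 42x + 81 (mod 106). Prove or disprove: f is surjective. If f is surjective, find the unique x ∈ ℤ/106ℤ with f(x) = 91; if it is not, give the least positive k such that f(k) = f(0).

Since gcd(42, 106) = 2, we have 42x ≡ 0 (mod 2) for all x, so f(x) ≡ 1 (mod 2).
But 0 ≢ 1 (mod 2), so 0 ∈ ℤ/106ℤ has no preimage. Thus f is not surjective.
Since f is not surjective, we find the least positive k with f(k) = f(0): this means 42k ≡ 0 (mod 106), i.e. 106 ∣ 42k. Since gcd(42, 106) = 2, dividing through by 2 this holds exactly when 53 ∣ 21k, and as gcd(21, 53) = 1, exactly when 53 ∣ k.
The smallest positive such k is 53.

53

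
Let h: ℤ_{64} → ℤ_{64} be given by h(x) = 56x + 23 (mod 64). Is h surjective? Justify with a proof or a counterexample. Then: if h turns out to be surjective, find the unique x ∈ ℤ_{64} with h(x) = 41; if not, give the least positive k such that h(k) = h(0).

Since gcd(56, 64) = 8, we have 56x ≡ 0 (mod 8) for all x, so h(x) ≡ 7 (mod 8).
But 0 ≢ 7 (mod 8), so 0 ∈ ℤ_{64} has no preimage. Hence h is not surjective.
Since h is not surjective, we find the least positive k with h(k) = h(0): this means 56k ≡ 0 (mod 64), i.e. 64 ∣ 56k. Since gcd(56, 64) = 8, dividing through by 8 this holds exactly when 8 ∣ 7k, and as gcd(7, 8) = 1, exactly when 8 ∣ k.
The smallest positive such k is 8.

8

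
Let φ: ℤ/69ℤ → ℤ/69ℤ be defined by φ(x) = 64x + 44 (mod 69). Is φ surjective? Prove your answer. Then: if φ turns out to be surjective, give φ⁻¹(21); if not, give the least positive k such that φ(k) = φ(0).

Recall: surjectivity means every element of the codomain has a preimage under φ.
Since gcd(64, 69) = 1, 64 is invertible modulo 69. Euclid's algorithm: 69 = 1·64 + 5, 64 = 12·5 + 4, 5 = 1·4 + 1; back-substituting gives 1 = 55·64 − 51·69, so 64⁻¹ ≡ 55 (mod 69).
For any y ∈ ℤ/69ℤ, x = 55(y − 44) mod 69 satisfies φ(x) = 64·55(y − 44) + 44 ≡ y (since 64·55 ≡ 1 mod 69). So every y has a preimage.
Therefore φ is surjective.
Since φ is surjective, we find φ⁻¹(21): we need 64x ≡ 21 − 44 ≡ 46 (mod 69). Using 64⁻¹ = 55: x ≡ 55·46 = 2530 = 36·69 + 46, so x = 46.
Check: φ(46) = 64·46 + 44 = 2988 = 43·69 + 21 ≡ 21 (mod 69).

46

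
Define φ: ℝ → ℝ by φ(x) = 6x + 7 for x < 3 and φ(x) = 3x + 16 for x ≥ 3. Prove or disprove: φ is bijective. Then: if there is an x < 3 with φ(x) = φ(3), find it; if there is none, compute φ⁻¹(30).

Both pieces are strictly increasing (slopes 6 and 3), so each is injective on its own interval.
The left piece maps (−∞, 3) onto (−∞, 25); the right piece maps [3, ∞) onto [25, ∞).
Since 25 = 25, the images partition ℝ: φ is injective and surjective, hence bijective.
Because the two images are disjoint, no x < 3 has φ(x) = φ(3), so we compute φ⁻¹(30): 30 lies in [25, ∞), so solve 3x + 16 = 30: x = (30 − 16)/3 = 14/3.

14/3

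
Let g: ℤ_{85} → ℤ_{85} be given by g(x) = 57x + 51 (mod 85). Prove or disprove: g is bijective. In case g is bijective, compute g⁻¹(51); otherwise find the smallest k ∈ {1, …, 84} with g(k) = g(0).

0

If g(x_1) = g(x_2), then 57x_1 ≡ 57x_2 (mod 85). Because gcd(57, 85) = 1, we may cancel 57 to get x_1 ≡ x_2 (mod 85).
We now compute 57⁻¹ mod 85 explicitly. Euclid's algorithm: 85 = 1·57 + 28, 57 = 2·28 + 1; back-substituting gives 1 = 3·57 − 2·85, so 57⁻¹ ≡ 3 (mod 85).
For any y ∈ ℤ_{85}, x = 3(y − 51) mod 85 satisfies g(x) = 57·3(y − 51) + 51 ≡ y (since 57·3 ≡ 1 mod 85). So every y has a preimage.
So g is bijective.
Since g is bijective, we find g⁻¹(51): we need 57x ≡ 51 − 51 ≡ 0 (mod 85). Using 57⁻¹ = 3: x ≡ 3·0 = 0, so x = 0.
Check: g(0) = 57·0 + 51 = 51 ≡ 51 (mod 85).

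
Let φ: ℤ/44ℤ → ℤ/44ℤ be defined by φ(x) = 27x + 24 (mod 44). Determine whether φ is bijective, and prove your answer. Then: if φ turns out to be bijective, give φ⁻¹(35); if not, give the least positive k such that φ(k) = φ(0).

33

Recall that φ is injective when φ(u) = φ(v) forces u = v.
Suppose φ(u) = φ(v) in ℤ/44ℤ. Then 27u + 24 ≡ 27v + 24 (mod 44), therefore 27(u − v) ≡ 0 (mod 44).
Since gcd(27, 44) = 1, 27 is invertible modulo 44, so u − v ≡ 0 (mod 44), i.e. u = v.
We now compute 27⁻¹ mod 44 explicitly. Euclid's algorithm: 44 = 1·27 + 17, 27 = 1·17 + 10, 17 = 1·10 + 7, 10 = 1·7 + 3, 7 = 2·3 + 1; back-substituting gives 1 = 31·27 − 19·44, so 27⁻¹ ≡ 31 (mod 44).
Then y ↦ 31(y − 24) is a two-sided inverse to φ, so every y ∈ ℤ/44ℤ has a preimage.
Therefore φ is bijective.
Since φ is bijective, we compute φ⁻¹(35): solve 27x + 24 ≡ 35 (mod 44), i.e. 27x ≡ 11 (mod 44).
Multiplying by 27⁻¹ = 31 gives x ≡ 31·11 = 341 = 7·44 + 33 ≡ 33 (mod 44).
Check: φ(33) = 27·33 + 24 = 915 = 20·44 + 35 ≡ 35 (mod 44).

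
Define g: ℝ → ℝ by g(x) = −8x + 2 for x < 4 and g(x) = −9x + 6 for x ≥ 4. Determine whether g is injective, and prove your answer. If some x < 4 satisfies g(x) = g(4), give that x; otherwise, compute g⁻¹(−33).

13/3

Both pieces are strictly decreasing (slopes −8 and −9), so each is injective on its own interval.
The left piece maps (−∞, 4) onto (−30, ∞); the right piece maps [4, ∞) onto (−∞, −30].
These images are disjoint, so no value is attained by both pieces. Hence g is injective.
Because the two images are disjoint, no x < 4 has g(x) = g(4), so we compute g⁻¹(−33): −33 lies in (−∞, −30], so solve −9x + 6 = −33: x = (−33 − 6)/(−9) = 13/3.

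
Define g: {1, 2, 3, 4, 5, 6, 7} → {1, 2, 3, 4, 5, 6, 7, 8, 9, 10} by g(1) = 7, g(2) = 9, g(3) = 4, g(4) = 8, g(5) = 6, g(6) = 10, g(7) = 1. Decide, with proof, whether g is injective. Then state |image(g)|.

The values g(1), …, g(7) are 7, 9, 4, 8, 6, 10, 1 — all distinct.
So g(a) = g(b) only when a = b, and g is injective.
The image of g is {1, 4, 6, 7, 8, 9, 10}, which has 7 elements.

7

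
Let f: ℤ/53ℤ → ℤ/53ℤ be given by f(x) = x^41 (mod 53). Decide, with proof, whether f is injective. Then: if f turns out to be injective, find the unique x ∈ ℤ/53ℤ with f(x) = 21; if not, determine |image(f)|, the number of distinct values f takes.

18

Since 53 is prime, the nonzero elements of ℤ/53ℤ form a cyclic group of order 52.
As gcd(41, 52) = 1, raising to the 41st power is a bijection on this group: if a^41 ≡ b^41 then (ab^{−1})^41 = 1, and the only element of order dividing gcd(41, 52) = 1 is 1, so a = b.
With f(0) = 0 this makes f injective on all of ℤ/53ℤ, hence bijective (finite equal-size domain and codomain). In particular f is injective.
Since f is injective, we find the preimage of 21. The inverse of x ↦ x^41 on (ℤ/53ℤ)^× is x ↦ x^33, because 41·33 = 1353 = 26·52 + 1 ≡ 1 (mod 52) and x^{52} = 1 for x ≠ 0 (Fermat). So f⁻¹(21) = 21^33 mod 53.
Repeated squaring mod 53: 21^1 ≡ 21, 21^2 ≡ 21² = 441 ≡ 17, 21^4 ≡ 17² = 289 ≡ 24, 21^8 ≡ 24² = 576 ≡ 46, 21^16 ≡ 46² = 2116 ≡ 49, 21^32 ≡ 49² = 2401 ≡ 16. Since 33 = 32 + 1, 21^33 ≡ 16·21: 16·21 = 336 ≡ 18. So 21^33 ≡ 18 (mod 53).
Hence f⁻¹(21) = 18.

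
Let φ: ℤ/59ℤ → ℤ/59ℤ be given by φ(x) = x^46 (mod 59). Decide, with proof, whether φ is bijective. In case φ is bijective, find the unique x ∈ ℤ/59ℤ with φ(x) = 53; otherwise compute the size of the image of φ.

φ(29): Repeated squaring mod 59: 29^1 ≡ 29, 29^2 ≡ 29² = 841 ≡ 15, 29^4 ≡ 15² = 225 ≡ 48, 29^8 ≡ 48² = 2304 ≡ 3, 29^16 ≡ 3² = 9, 29^32 ≡ 9² = 81 ≡ 22. Since 46 = 32 + 8 + 4 + 2, 29^46 ≡ 22·3·48·15: 22·3 = 66 ≡ 7, then 7·48 = 336 ≡ 41, then 41·15 = 615 ≡ 25. So 29^46 ≡ 25 (mod 59).
φ(30): Repeated squaring mod 59: 30^1 ≡ 30, 30^2 ≡ 30² = 900 ≡ 15, 30^4 ≡ 15² = 225 ≡ 48, 30^8 ≡ 48² = 2304 ≡ 3, 30^16 ≡ 3² = 9, 30^32 ≡ 9² = 81 ≡ 22. Since 46 = 32 + 8 + 4 + 2, 30^46 ≡ 22·3·48·15: 22·3 = 66 ≡ 7, then 7·48 = 336 ≡ 41, then 41·15 = 615 ≡ 25. So 30^46 ≡ 25 (mod 59).
So φ(29) = φ(30) = 25 while 29 ≠ 30, hence φ is not injective, hence not bijective.
Since φ is not bijective, we determine |image(φ)|. Computing x^46 mod 59 for each x (by repeated squaring, reducing mod 59 at every step), the values φ(0), φ(1), …, φ(58) are: 0, 1, 26, 19, 27, 36, 22, 46, 53, 7, 51, 45, 41, 17, 16, 35, 21, 9, 5, 20, 28, 48, 49, 12, 4, 57, 29, 15, 3, 25, 25, 3, 15, 29, 57, 4, 12, 49, 48, 28, 20, 5, 9, 21, 35, 16, 17, 41, 45, 51, 7, 53, 46, 22, 36, 27, 19, 26, 1.
The distinct values are {0, 1, 3, 4, 5, 7, 9, 12, 15, 16, 17, 19, 20, 21, 22, 25, 26, 27, 28, 29, 35, 36, 41, 45, 46, 48, 49, 51, 53, 57}; there are 30 of them.

30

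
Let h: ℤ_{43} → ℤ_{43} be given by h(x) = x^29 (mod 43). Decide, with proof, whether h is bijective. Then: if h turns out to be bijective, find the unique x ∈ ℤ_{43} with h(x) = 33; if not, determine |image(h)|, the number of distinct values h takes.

26

Since 43 is prime, the nonzero elements of ℤ_{43} form a cyclic group of order 42.
As gcd(29, 42) = 1, raising to the 29th power is a bijection on this group: if s^29 ≡ t^29 then (st^{−1})^29 = 1, and the only element of order dividing gcd(29, 42) = 1 is 1, so s = t.
With h(0) = 0 this makes h injective on all of ℤ_{43}, hence bijective (finite equal-size domain and codomain). In particular h is bijective.
Since h is bijective, we find the preimage of 33. The inverse of x ↦ x^29 on (ℤ_{43})^× is x ↦ x^29, because 29·29 = 841 = 20·42 + 1 ≡ 1 (mod 42) and x^{42} = 1 for x ≠ 0 (Fermat). So h⁻¹(33) = 33^29 mod 43.
Repeated squaring mod 43: 33^1 ≡ 33, 33^2 ≡ 33² = 1089 ≡ 14, 33^4 ≡ 14² = 196 ≡ 24, 33^8 ≡ 24² = 576 ≡ 17, 33^16 ≡ 17² = 289 ≡ 31. Since 29 = 16 + 8 + 4 + 1, 33^29 ≡ 31·17·24·33: 31·17 = 527 ≡ 11, then 11·24 = 264 ≡ 6, then 6·33 = 198 ≡ 26. So 33^29 ≡ 26 (mod 43).
Hence h⁻¹(33) = 26.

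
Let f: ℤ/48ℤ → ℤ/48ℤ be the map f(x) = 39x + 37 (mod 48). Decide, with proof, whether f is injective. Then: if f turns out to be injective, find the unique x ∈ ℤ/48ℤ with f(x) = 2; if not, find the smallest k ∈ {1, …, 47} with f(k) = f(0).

We have gcd(39, 48) = 3 > 1. Taking x_1 = 0 and x_2 = 16: f(0) = 37 and f(16) = 39·16 + 37 = 661 ≡ 37 (mod 48).
So f(0) = f(16) while 0 ≠ 16, thus f is not injective.
Since f is not injective, we find the least positive k with f(k) = f(0): this means 39k ≡ 0 (mod 48), i.e. 48 ∣ 39k. Since gcd(39, 48) = 3, dividing through by 3 this holds exactly when 16 ∣ 13k, and as gcd(13, 16) = 1, exactly when 16 ∣ k.
The smallest positive such k is 16.

16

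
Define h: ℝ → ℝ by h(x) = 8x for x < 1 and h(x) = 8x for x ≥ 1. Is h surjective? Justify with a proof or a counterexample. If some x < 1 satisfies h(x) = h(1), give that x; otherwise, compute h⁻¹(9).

9/8

Both pieces are strictly increasing (slopes 8 and 8), so each is injective on its own interval.
The left piece maps (−∞, 1) onto (−∞, 8); the right piece maps [1, ∞) onto [8, ∞).
These images together cover ℝ, so h is surjective.
Because the two images are disjoint, no x < 1 has h(x) = h(1), so we compute h⁻¹(9): 9 lies in [8, ∞), so solve 8x = 9: x = (9 − 0)/8 = 9/8.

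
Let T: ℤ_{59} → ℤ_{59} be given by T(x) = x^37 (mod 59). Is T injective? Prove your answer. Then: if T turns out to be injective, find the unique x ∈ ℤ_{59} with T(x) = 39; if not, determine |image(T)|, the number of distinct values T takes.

Since 59 is prime, the nonzero elements of ℤ_{59} form a cyclic group of order 58.
As gcd(37, 58) = 1, raising to the 37th power is a bijection on this group: if s^37 ≡ t^37 then (st^{−1})^37 = 1, and the only element of order dividing gcd(37, 58) = 1 is 1, so s = t.
With T(0) = 0 this makes T injective on all of ℤ_{59}, hence bijective (finite equal-size domain and codomain). In particular T is injective.
Since T is injective, we find the preimage of 39. The inverse of x ↦ x^37 on (ℤ_{59})^× is x ↦ x^11, because 37·11 = 407 = 7·58 + 1 ≡ 1 (mod 58) and x^{58} = 1 for x ≠ 0 (Fermat). So T⁻¹(39) = 39^11 mod 59.
Repeated squaring mod 59: 39^1 ≡ 39, 39^2 ≡ 39² = 1521 ≡ 46, 39^4 ≡ 46² = 2116 ≡ 51, 39^8 ≡ 51² = 2601 ≡ 5. Since 11 = 8 + 2 + 1, 39^11 ≡ 5·46·39: 5·46 = 230 ≡ 53, then 53·39 = 2067 ≡ 2. So 39^11 ≡ 2 (mod 59).
Hence T⁻¹(39) = 2.

2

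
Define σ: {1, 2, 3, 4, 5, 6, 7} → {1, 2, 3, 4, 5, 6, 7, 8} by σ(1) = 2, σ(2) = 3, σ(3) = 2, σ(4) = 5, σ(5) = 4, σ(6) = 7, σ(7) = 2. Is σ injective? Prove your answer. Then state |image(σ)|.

σ(1) = 2 = σ(3) with 1 ≠ 3, so σ is not injective.
The image of σ is {2, 3, 4, 5, 7}, which has 5 elements.

5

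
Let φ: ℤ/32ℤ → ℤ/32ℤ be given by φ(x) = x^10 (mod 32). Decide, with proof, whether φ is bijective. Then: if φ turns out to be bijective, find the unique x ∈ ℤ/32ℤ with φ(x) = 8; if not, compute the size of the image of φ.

φ(0) = 0^10 = 0.
φ(2): Repeated squaring mod 32: 2^1 ≡ 2, 2^2 ≡ 2² = 4, 2^4 ≡ 4² = 16, 2^8 ≡ 16² = 256 ≡ 0. Since 10 = 8 + 2, 2^10 ≡ 0·4: 0·4 = 0. So 2^10 ≡ 0 (mod 32).
So φ(0) = φ(2) = 0 while 0 ≠ 2, therefore φ is not injective, hence not bijective.
Since φ is not bijective, we determine |image(φ)|. Computing x^10 mod 32 for each x (by repeated squaring, reducing mod 32 at every step), the values φ(0), φ(1), …, φ(31) are: 0, 1, 0, 9, 0, 25, 0, 17, 0, 17, 0, 25, 0, 9, 0, 1, 0, 1, 0, 9, 0, 25, 0, 17, 0, 17, 0, 25, 0, 9, 0, 1.
The distinct values are {0, 1, 9, 17, 25}; there are 5 of them.

5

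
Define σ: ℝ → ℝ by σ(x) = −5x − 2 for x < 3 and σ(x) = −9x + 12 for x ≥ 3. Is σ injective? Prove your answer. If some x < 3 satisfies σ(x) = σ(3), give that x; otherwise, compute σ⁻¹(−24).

Both pieces are strictly decreasing (slopes −5 and −9), so each is injective on its own interval.
The left piece maps (−∞, 3) onto (−17, ∞); the right piece maps [3, ∞) onto (−∞, −15].
These images overlap. In particular σ(3) = −15 (right piece), and solving −5x − 2 = −15 on the left piece gives x = 13/5 < 3.
So σ(13/5) = σ(3) with 13/5 ≠ 3, and σ is not injective. This x = 13/5 is the requested value below 3.

13/5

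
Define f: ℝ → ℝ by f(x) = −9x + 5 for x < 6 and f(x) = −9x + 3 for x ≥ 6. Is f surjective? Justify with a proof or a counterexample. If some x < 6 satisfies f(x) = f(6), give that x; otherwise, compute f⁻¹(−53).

Both pieces are strictly decreasing (slopes −9 and −9), so each is injective on its own interval.
The left piece maps (−∞, 6) onto (−49, ∞); the right piece maps [6, ∞) onto (−∞, −51].
The union (−49, ∞) ∪ (−∞, −51] omits the interval between −49 and −51; in particular −49 has no preimage. So f is not surjective.
Because the two images are disjoint, no x < 6 has f(x) = f(6), so we compute f⁻¹(−53): −53 lies in (−∞, −51], so solve −9x + 3 = −53: x = (−53 − 3)/(−9) = 56/9.

56/9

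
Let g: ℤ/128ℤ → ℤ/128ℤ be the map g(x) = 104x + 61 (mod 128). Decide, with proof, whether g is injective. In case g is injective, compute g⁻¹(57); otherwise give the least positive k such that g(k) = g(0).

By definition, g is injective when g(x_1) = g(x_2) forces x_1 = x_2.
We have gcd(104, 128) = 8 > 1. Taking x_1 = 0 and x_2 = 16: g(0) = 61 and g(16) = 104·16 + 61 = 1725 ≡ 61 (mod 128).
So g(0) = g(16) while 0 ≠ 16, therefore g is not injective.
Since g is not injective, we find the least positive k with g(k) = g(0): this means 104k ≡ 0 (mod 128), i.e. 128 ∣ 104k. Since gcd(104, 128) = 8, dividing through by 8 this holds exactly when 16 ∣ 13k, and as gcd(13, 16) = 1, exactly when 16 ∣ k.
The smallest positive such k is 16.

16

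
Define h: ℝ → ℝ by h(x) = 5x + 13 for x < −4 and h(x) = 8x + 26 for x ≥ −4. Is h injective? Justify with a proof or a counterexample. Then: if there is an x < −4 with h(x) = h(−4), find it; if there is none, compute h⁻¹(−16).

-29/5

Both pieces are strictly increasing (slopes 5 and 8), so each is injective on its own interval.
The left piece maps (−∞, −4) onto (−∞, −7); the right piece maps [−4, ∞) onto [−6, ∞).
These images are disjoint, so no value is attained by both pieces. Thus h is injective.
Because the two images are disjoint, no x < −4 has h(x) = h(−4), so we compute h⁻¹(−16): −16 lies in (−∞, −7), so solve 5x + 13 = −16: x = (−16 − 13)/5 = −29/5.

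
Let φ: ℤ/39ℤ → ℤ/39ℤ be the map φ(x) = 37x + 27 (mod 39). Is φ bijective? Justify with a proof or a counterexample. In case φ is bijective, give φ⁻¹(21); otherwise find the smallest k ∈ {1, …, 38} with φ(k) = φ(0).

If φ(a) = φ(b), then 37a ≡ 37b (mod 39). Because gcd(37, 39) = 1, we may cancel 37 to get a ≡ b (mod 39).
We now compute 37⁻¹ mod 39 explicitly. Euclid's algorithm: 39 = 1·37 + 2, 37 = 18·2 + 1; back-substituting gives 1 = 19·37 − 18·39, so 37⁻¹ ≡ 19 (mod 39).
Then y ↦ 19(y − 27) is a two-sided inverse to φ, so every y ∈ ℤ/39ℤ has a preimage.
So φ is bijective.
Since φ is bijective, we compute φ⁻¹(21): solve 37x + 27 ≡ 21 (mod 39), i.e. 37x ≡ 33 (mod 39).
Multiplying by 37⁻¹ = 19 gives x ≡ 19·33 = 627 = 16·39 + 3 ≡ 3 (mod 39).
Check: φ(3) = 37·3 + 27 = 138 = 3·39 + 21 ≡ 21 (mod 39).

3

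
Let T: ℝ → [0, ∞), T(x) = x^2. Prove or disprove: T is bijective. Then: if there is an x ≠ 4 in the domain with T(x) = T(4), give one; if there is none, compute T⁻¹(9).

T(4) = 16 = (−4)^2 = T(−4) (since 2 is even), with 4 ≠ −4. So T is not injective, hence not bijective.
For the follow-up, such an x exists: taking x = −4 ∈ ℝ gives T(−4) = 16 = T(4) with −4 ≠ 4.

-4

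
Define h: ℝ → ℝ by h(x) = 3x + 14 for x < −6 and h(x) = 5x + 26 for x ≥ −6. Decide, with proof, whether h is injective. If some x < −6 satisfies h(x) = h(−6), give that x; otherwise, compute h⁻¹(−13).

-9

Both pieces are strictly increasing (slopes 3 and 5), so each is injective on its own interval.
The left piece maps (−∞, −6) onto (−∞, −4); the right piece maps [−6, ∞) onto [−4, ∞).
These images are disjoint, so no value is attained by both pieces. Hence h is injective.
Because the two images are disjoint, no x < −6 has h(x) = h(−6), so we compute h⁻¹(−13): −13 lies in (−∞, −4), so solve 3x + 14 = −13: x = (−13 − 14)/3 = −9.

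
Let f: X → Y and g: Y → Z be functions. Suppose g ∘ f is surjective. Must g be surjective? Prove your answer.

surjective

Let c ∈ Z. Since g ∘ f is surjective, some a ∈ X has g(f(a)) = c. Then b = f(a) ∈ Y satisfies g(b) = c. So g is surjective.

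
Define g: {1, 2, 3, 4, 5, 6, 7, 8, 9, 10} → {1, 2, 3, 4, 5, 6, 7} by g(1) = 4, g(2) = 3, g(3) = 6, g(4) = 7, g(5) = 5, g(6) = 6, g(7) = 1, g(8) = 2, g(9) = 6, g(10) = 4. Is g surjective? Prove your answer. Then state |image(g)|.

Every element of the codomain has a preimage: 1 = g(7), 2 = g(8), 3 = g(2), 4 = g(1), 5 = g(5), 6 = g(3), 7 = g(4).
Therefore g is surjective.
The image of g is {1, 2, 3, 4, 5, 6, 7}, which has 7 elements.

7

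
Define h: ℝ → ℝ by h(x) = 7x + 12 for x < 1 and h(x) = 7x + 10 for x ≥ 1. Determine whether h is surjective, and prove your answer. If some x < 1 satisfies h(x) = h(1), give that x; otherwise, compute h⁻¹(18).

5/7

Both pieces are strictly increasing (slopes 7 and 7), so each is injective on its own interval.
The left piece maps (−∞, 1) onto (−∞, 19); the right piece maps [1, ∞) onto [17, ∞).
The union (−∞, 19) ∪ [17, ∞) covers ℝ, so h is surjective.
For the follow-up: the images overlap, so an x < 1 with h(x) = h(1) exists. h(1) = 17; solving 7x + 12 = 17 for x < 1 gives x = (17 − 12)/7 = 5/7.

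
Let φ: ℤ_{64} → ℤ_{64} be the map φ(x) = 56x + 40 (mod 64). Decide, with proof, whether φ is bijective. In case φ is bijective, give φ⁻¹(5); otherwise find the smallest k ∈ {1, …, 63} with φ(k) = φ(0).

We have gcd(56, 64) = 8 > 1. Taking u = 0 and v = 8: φ(0) = 40 and φ(8) = 56·8 + 40 = 488 ≡ 40 (mod 64).
So φ(0) = φ(8) while 0 ≠ 8, hence φ is not injective, hence not bijective.
Since φ is not bijective, we find the least positive k with φ(k) = φ(0): this means 56k ≡ 0 (mod 64), i.e. 64 ∣ 56k. Since gcd(56, 64) = 8, dividing through by 8 this holds exactly when 8 ∣ 7k, and as gcd(7, 8) = 1, exactly when 8 ∣ k.
The smallest positive such k is 8.

8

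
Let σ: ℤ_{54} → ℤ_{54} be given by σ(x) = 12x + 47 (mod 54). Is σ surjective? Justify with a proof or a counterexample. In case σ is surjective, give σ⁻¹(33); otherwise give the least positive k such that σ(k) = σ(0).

9

Since gcd(12, 54) = 6, we have 12x ≡ 0 (mod 6) for all x, so σ(x) ≡ 5 (mod 6).
But 0 ≢ 5 (mod 6), so 0 ∈ ℤ_{54} has no preimage. Therefore σ is not surjective.
Since σ is not surjective, we find the least positive k with σ(k) = σ(0): this means 12k ≡ 0 (mod 54), i.e. 54 ∣ 12k. Since gcd(12, 54) = 6, dividing through by 6 this holds exactly when 9 ∣ 2k, and as gcd(2, 9) = 1, exactly when 9 ∣ k.
The smallest positive such k is 9.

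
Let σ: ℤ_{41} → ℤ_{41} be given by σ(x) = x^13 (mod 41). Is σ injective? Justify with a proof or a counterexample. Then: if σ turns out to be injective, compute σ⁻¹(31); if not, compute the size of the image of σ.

Since 41 is prime, the nonzero elements of ℤ_{41} form a cyclic group of order 40.
As gcd(13, 40) = 1, raising to the 13th power is a bijection on this group: if a^13 ≡ b^13 then (ab^{−1})^13 = 1, and the only element of order dividing gcd(13, 40) = 1 is 1, so a = b.
With σ(0) = 0 this makes σ injective on all of ℤ_{41}, hence bijective (finite equal-size domain and codomain). In particular σ is injective.
Since σ is injective, we find the preimage of 31. The inverse of x ↦ x^13 on (ℤ_{41})^× is x ↦ x^37, because 13·37 = 481 = 12·40 + 1 ≡ 1 (mod 40) and x^{40} = 1 for x ≠ 0 (Fermat). So σ⁻¹(31) = 31^37 mod 41.
Repeated squaring mod 41: 31^1 ≡ 31, 31^2 ≡ 31² = 961 ≡ 18, 31^4 ≡ 18² = 324 ≡ 37, 31^8 ≡ 37² = 1369 ≡ 16, 31^16 ≡ 16² = 256 ≡ 10, 31^32 ≡ 10² = 100 ≡ 18. Since 37 = 32 + 4 + 1, 31^37 ≡ 18·37·31: 18·37 = 666 ≡ 10, then 10·31 = 310 ≡ 23. So 31^37 ≡ 23 (mod 41).
Hence σ⁻¹(31) = 23.

23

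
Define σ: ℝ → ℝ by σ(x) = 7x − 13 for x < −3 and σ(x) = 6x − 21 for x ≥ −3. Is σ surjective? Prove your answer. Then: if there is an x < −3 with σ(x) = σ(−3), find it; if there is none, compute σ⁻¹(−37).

Both pieces are strictly increasing (slopes 7 and 6), so each is injective on its own interval.
The left piece maps (−∞, −3) onto (−∞, −34); the right piece maps [−3, ∞) onto [−39, ∞).
The union (−∞, −34) ∪ [−39, ∞) covers ℝ, so σ is surjective.
For the follow-up: the images overlap, so an x < −3 with σ(x) = σ(−3) exists. σ(−3) = −39; solving 7x − 13 = −39 for x < −3 gives x = (−39 + 13)/7 = −26/7.

-26/7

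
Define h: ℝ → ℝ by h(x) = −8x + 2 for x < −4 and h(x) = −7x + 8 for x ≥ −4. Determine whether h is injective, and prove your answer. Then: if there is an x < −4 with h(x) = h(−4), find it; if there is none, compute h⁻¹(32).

Both pieces are strictly decreasing (slopes −8 and −7), so each is injective on its own interval.
The left piece maps (−∞, −4) onto (34, ∞); the right piece maps [−4, ∞) onto (−∞, 36].
These images overlap. In particular h(−4) = 36 (right piece), and solving −8x + 2 = 36 on the left piece gives x = −17/4 < −4.
So h(−17/4) = h(−4) with −17/4 ≠ −4, and h is not injective. This x = −17/4 is the requested value below −4.

-17/4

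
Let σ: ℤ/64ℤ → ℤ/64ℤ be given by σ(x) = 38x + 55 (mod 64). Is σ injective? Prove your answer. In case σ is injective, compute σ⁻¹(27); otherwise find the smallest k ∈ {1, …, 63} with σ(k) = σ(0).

32

By definition, σ is injective when σ(u) = σ(v) forces u = v.
We have gcd(38, 64) = 2 > 1. Taking u = 0 and v = 32: σ(0) = 55 and σ(32) = 38·32 + 55 = 1271 ≡ 55 (mod 64).
So σ(0) = σ(32) while 0 ≠ 32, therefore σ is not injective.
Since σ is not injective, we find the least positive k with σ(k) = σ(0): this means 38k ≡ 0 (mod 64), i.e. 64 ∣ 38k. Since gcd(38, 64) = 2, dividing through by 2 this holds exactly when 32 ∣ 19k, and as gcd(19, 32) = 1, exactly when 32 ∣ k.
The smallest positive such k is 32.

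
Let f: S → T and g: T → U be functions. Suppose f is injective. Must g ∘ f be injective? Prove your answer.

No. Take S = T = U = {0, 1}, f = identity (injective), and g(x) = 0 for every x.
Then (g ∘ f)(0) = 0 = (g ∘ f)(1) with 0 ≠ 1, so g ∘ f is not injective.

not injective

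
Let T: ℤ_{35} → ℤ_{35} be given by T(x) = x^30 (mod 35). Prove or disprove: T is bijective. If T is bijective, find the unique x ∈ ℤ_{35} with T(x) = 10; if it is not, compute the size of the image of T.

T(2): Repeated squaring mod 35: 2^1 ≡ 2, 2^2 ≡ 2² = 4, 2^4 ≡ 4² = 16, 2^8 ≡ 16² = 256 ≡ 11, 2^16 ≡ 11² = 121 ≡ 16. Since 30 = 16 + 8 + 4 + 2, 2^30 ≡ 16·11·16·4: 16·11 = 176 ≡ 1, then 1·16 = 16, then 16·4 = 64 ≡ 29. So 2^30 ≡ 29 (mod 35).
T(3): Repeated squaring mod 35: 3^1 ≡ 3, 3^2 ≡ 3² = 9, 3^4 ≡ 9² = 81 ≡ 11, 3^8 ≡ 11² = 121 ≡ 16, 3^16 ≡ 16² = 256 ≡ 11. Since 30 = 16 + 8 + 4 + 2, 3^30 ≡ 11·16·11·9: 11·16 = 176 ≡ 1, then 1·11 = 11, then 11·9 = 99 ≡ 29. So 3^30 ≡ 29 (mod 35).
So T(2) = T(3) = 29 while 2 ≠ 3, thus T is not injective, hence not bijective.
Since T is not bijective, we determine |image(T)|. Computing x^30 mod 35 for each x (by repeated squaring, reducing mod 35 at every step), the values T(0), T(1), …, T(34) are: 0, 1, 29, 29, 1, 15, 1, 14, 29, 1, 15, 1, 29, 29, 21, 15, 1, 29, 29, 1, 15, 21, 29, 29, 1, 15, 1, 29, 14, 1, 15, 1, 29, 29, 1.
The distinct values are {0, 1, 14, 15, 21, 29}; there are 6 of them.

6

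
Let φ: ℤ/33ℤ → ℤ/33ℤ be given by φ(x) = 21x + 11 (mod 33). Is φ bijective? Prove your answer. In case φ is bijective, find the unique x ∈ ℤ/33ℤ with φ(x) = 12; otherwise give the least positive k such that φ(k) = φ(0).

11

Recall that injectivity means: for all s, t in the domain, φ(s) = φ(t) implies s = t.
We have gcd(21, 33) = 3 > 1. Taking s = 0 and t = 11: φ(0) = 11 and φ(11) = 21·11 + 11 = 242 ≡ 11 (mod 33).
So φ(0) = φ(11) while 0 ≠ 11, so φ is not injective, hence not bijective.
Since φ is not bijective, we find the least positive k with φ(k) = φ(0): this means 21k ≡ 0 (mod 33), i.e. 33 ∣ 21k. Since gcd(21, 33) = 3, dividing through by 3 this holds exactly when 11 ∣ 7k, and as gcd(7, 11) = 1, exactly when 11 ∣ k.
The smallest positive such k is 11.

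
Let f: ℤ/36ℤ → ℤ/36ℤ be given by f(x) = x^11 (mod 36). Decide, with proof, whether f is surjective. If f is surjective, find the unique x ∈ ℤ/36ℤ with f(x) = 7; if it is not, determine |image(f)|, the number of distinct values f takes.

f(0) = 0^11 = 0.
f(6): Repeated squaring mod 36: 6^1 ≡ 6, 6^2 ≡ 6² = 36 ≡ 0, 6^4 ≡ 0² = 0, 6^8 ≡ 0² = 0. Since 11 = 8 + 2 + 1, 6^11 ≡ 0·0·6: 0·0 = 0, then 0·6 = 0. So 6^11 ≡ 0 (mod 36).
So f(0) = f(6) = 0 while 0 ≠ 6, so f is not injective.
A non-injective map from the 36-element set ℤ/36ℤ to itself takes at most 35 distinct values, so it cannot be surjective. Thus f is not surjective.
Since f is not surjective, we determine |image(f)|. Computing x^11 mod 36 for each x (by repeated squaring, reducing mod 36 at every step), the values f(0), f(1), …, f(35) are: 0, 1, 32, 27, 16, 29, 0, 31, 8, 9, 28, 23, 0, 25, 20, 27, 4, 17, 0, 19, 32, 9, 16, 11, 0, 13, 8, 27, 28, 5, 0, 7, 20, 9, 4, 35.
The distinct values are {0, 1, 4, 5, 7, 8, 9, 11, 13, 16, 17, 19, 20, 23, 25, 27, 28, 29, 31, 32, 35}; there are 21 of them.

21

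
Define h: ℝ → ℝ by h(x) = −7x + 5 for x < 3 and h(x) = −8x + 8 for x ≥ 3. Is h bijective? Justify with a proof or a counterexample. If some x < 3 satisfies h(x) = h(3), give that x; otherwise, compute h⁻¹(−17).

Both pieces are strictly decreasing (slopes −7 and −8), so each is injective on its own interval.
The left piece maps (−∞, 3) onto (−16, ∞); the right piece maps [3, ∞) onto (−∞, −16].
Since −16 = −16, the images partition ℝ: h is injective and surjective, hence bijective.
Because the two images are disjoint, no x < 3 has h(x) = h(3), so we compute h⁻¹(−17): −17 lies in (−∞, −16], so solve −8x + 8 = −17: x = (−17 − 8)/(−8) = 25/8.

25/8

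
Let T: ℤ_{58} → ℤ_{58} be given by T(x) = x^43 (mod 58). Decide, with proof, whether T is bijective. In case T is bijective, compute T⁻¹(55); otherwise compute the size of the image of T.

Computing x^43 mod 58 for each x (by repeated squaring, reducing mod 58 at every step), the values T(0), T(1), …, T(57) are: 0, 1, 56, 55, 4, 5, 6, 7, 50, 9, 48, 47, 46, 13, 44, 43, 16, 41, 40, 39, 20, 37, 22, 23, 24, 25, 32, 31, 28, 29, 30, 27, 26, 33, 34, 35, 36, 21, 38, 19, 18, 17, 42, 15, 14, 45, 12, 11, 10, 49, 8, 51, 52, 53, 54, 3, 2, 57.
Every element of ℤ_{58} appears exactly once in this list, so T is a bijection, and in particular bijective.
Since T is bijective, we read off the preimage of 55 from the same table: T(3) = 55, so T⁻¹(55) = 3.

3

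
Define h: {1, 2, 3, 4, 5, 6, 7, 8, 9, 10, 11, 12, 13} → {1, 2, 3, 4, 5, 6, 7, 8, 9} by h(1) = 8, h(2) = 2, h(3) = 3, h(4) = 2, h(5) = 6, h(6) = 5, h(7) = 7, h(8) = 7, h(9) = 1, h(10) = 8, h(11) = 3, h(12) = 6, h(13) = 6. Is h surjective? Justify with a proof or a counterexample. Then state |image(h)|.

No element maps to 4, so h is not surjective.
The image of h is {1, 2, 3, 5, 6, 7, 8}, which has 7 elements.

7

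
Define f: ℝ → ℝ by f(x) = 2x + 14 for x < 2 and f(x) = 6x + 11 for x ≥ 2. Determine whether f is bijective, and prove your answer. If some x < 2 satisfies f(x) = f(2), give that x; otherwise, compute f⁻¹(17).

Both pieces are strictly increasing (slopes 2 and 6), so each is injective on its own interval.
The left piece maps (−∞, 2) onto (−∞, 18); the right piece maps [2, ∞) onto [23, ∞).
The images leave a gap (18 has no preimage), so f is not surjective, hence not bijective.
Because the two images are disjoint, no x < 2 has f(x) = f(2), so we compute f⁻¹(17): 17 lies in (−∞, 18), so solve 2x + 14 = 17: x = (17 − 14)/2 = 3/2.

3/2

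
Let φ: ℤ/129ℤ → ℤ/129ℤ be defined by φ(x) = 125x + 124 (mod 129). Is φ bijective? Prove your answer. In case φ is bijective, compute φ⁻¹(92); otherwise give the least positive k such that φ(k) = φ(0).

8

If φ(s) = φ(t), then 125s ≡ 125t (mod 129). Because gcd(125, 129) = 1, we may cancel 125 to get s ≡ t (mod 129).
We now compute 125⁻¹ mod 129 explicitly. Euclid's algorithm: 129 = 1·125 + 4, 125 = 31·4 + 1; back-substituting gives 1 = 32·125 − 31·129, so 125⁻¹ ≡ 32 (mod 129).
For any y ∈ ℤ/129ℤ, x = 32(y − 124) mod 129 satisfies φ(x) = 125·32(y − 124) + 124 ≡ y (since 125·32 ≡ 1 mod 129). So every y has a preimage.
Hence φ is bijective.
Since φ is bijective, we find φ⁻¹(92): we need 125x ≡ 92 − 124 ≡ 97 (mod 129). Using 125⁻¹ = 32: x ≡ 32·97 = 3104 = 24·129 + 8, so x = 8.
Check: φ(8) = 125·8 + 124 = 1124 = 8·129 + 92 ≡ 92 (mod 129).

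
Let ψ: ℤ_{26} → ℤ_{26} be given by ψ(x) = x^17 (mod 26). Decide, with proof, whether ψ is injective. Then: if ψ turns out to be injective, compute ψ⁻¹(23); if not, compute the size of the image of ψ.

17

Computing x^17 mod 26 for each x (by repeated squaring, reducing mod 26 at every step), the values ψ(0), ψ(1), …, ψ(25) are: 0, 1, 6, 9, 10, 5, 2, 11, 8, 3, 4, 7, 12, 13, 14, 19, 22, 23, 18, 15, 24, 21, 16, 17, 20, 25.
Every element of ℤ_{26} appears exactly once in this list, so ψ is a bijection, and in particular injective.
Since ψ is injective, we read off the preimage of 23 from the same table: ψ(17) = 23, so ψ⁻¹(23) = 17.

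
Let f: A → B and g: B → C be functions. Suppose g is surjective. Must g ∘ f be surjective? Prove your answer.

No. Take A = {1}, B = C = {1, 2, 3, 4}, f(1) = 1, and g = identity (surjective).
Then (g ∘ f)(1) = 1, and 4 ∈ C has no preimage under g ∘ f, so g ∘ f is not surjective.

not surjective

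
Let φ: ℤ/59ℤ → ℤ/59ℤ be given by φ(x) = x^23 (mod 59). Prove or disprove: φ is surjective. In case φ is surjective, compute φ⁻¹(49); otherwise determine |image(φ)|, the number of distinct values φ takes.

12

Since 59 is prime, the nonzero elements of ℤ/59ℤ form a cyclic group of order 58.
As gcd(23, 58) = 1, raising to the 23rd power is a bijection on this group: if x_1^23 ≡ x_2^23 then (x_1x_2^{−1})^23 = 1, and the only element of order dividing gcd(23, 58) = 1 is 1, so x_1 = x_2.
With φ(0) = 0 this makes φ injective on all of ℤ/59ℤ, hence bijective (finite equal-size domain and codomain). In particular φ is surjective.
Since φ is surjective, we find the preimage of 49. The inverse of x ↦ x^23 on (ℤ/59ℤ)^× is x ↦ x^53, because 23·53 = 1219 = 21·58 + 1 ≡ 1 (mod 58) and x^{58} = 1 for x ≠ 0 (Fermat). So φ⁻¹(49) = 49^53 mod 59.
Repeated squaring mod 59: 49^1 ≡ 49, 49^2 ≡ 49² = 2401 ≡ 41, 49^4 ≡ 41² = 1681 ≡ 29, 49^8 ≡ 29² = 841 ≡ 15, 49^16 ≡ 15² = 225 ≡ 48, 49^32 ≡ 48² = 2304 ≡ 3. Since 53 = 32 + 16 + 4 + 1, 49^53 ≡ 3·48·29·49: 3·48 = 144 ≡ 26, then 26·29 = 754 ≡ 46, then 46·49 = 2254 ≡ 12. So 49^53 ≡ 12 (mod 59).
Hence φ⁻¹(49) = 12.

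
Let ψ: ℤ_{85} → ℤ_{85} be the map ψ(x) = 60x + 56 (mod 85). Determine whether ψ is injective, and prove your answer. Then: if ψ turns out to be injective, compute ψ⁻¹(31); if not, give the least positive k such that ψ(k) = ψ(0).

17

We have gcd(60, 85) = 5 > 1. Taking s = 0 and t = 17: ψ(0) = 56 and ψ(17) = 60·17 + 56 = 1076 ≡ 56 (mod 85).
So ψ(0) = ψ(17) while 0 ≠ 17, hence ψ is not injective.
Since ψ is not injective, we find the least positive k with ψ(k) = ψ(0): this means 60k ≡ 0 (mod 85), i.e. 85 ∣ 60k. Since gcd(60, 85) = 5, dividing through by 5 this holds exactly when 17 ∣ 12k, and as gcd(12, 17) = 1, exactly when 17 ∣ k.
The smallest positive such k is 17.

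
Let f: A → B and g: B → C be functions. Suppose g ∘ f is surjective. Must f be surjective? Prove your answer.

not surjective

No. Take A = {1, 2}, B = {1, 2, 3}, C = {1}, f(a) = 1 for every a ∈ A, and g(b) = 1 for every b ∈ B.
Then g ∘ f is surjective onto {1}, but 3 ∈ B has no preimage under f, so f is not surjective.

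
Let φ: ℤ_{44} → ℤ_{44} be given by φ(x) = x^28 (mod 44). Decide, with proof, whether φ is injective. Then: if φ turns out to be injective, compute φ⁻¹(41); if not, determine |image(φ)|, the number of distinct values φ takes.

φ(10): Repeated squaring mod 44: 10^1 ≡ 10, 10^2 ≡ 10² = 100 ≡ 12, 10^4 ≡ 12² = 144 ≡ 12, 10^8 ≡ 12² = 144 ≡ 12, 10^16 ≡ 12² = 144 ≡ 12. Since 28 = 16 + 8 + 4, 10^28 ≡ 12·12·12: 12·12 = 144 ≡ 12, then 12·12 = 144 ≡ 12. So 10^28 ≡ 12 (mod 44).
φ(12): Repeated squaring mod 44: 12^1 ≡ 12, 12^2 ≡ 12² = 144 ≡ 12, 12^4 ≡ 12² = 144 ≡ 12, 12^8 ≡ 12² = 144 ≡ 12, 12^16 ≡ 12² = 144 ≡ 12. Since 28 = 16 + 8 + 4, 12^28 ≡ 12·12·12: 12·12 = 144 ≡ 12, then 12·12 = 144 ≡ 12. So 12^28 ≡ 12 (mod 44).
So φ(10) = φ(12) = 12 while 10 ≠ 12, therefore φ is not injective.
Since φ is not injective, we determine |image(φ)|. Computing x^28 mod 44 for each x (by repeated squaring, reducing mod 44 at every step), the values φ(0), φ(1), …, φ(43) are: 0, 1, 36, 5, 20, 37, 4, 9, 16, 25, 12, 33, 12, 25, 16, 9, 4, 37, 20, 5, 36, 1, 0, 1, 36, 5, 20, 37, 4, 9, 16, 25, 12, 33, 12, 25, 16, 9, 4, 37, 20, 5, 36, 1.
The distinct values are {0, 1, 4, 5, 9, 12, 16, 20, 25, 33, 36, 37}; there are 12 of them.

12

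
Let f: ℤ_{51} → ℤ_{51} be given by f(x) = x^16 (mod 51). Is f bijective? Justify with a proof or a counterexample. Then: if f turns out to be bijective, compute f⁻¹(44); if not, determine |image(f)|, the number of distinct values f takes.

f(1) = 1^16 = 1.
f(2): Repeated squaring mod 51: 2^1 ≡ 2, 2^2 ≡ 2² = 4, 2^4 ≡ 4² = 16, 2^8 ≡ 16² = 256 ≡ 1, 2^16 ≡ 1² = 1. So 2^16 ≡ 1 (mod 51).
So f(1) = f(2) = 1 while 1 ≠ 2, thus f is not injective, hence not bijective.
Since f is not bijective, we determine |image(f)|. Computing x^16 mod 51 for each x (by repeated squaring, reducing mod 51 at every step), the values f(0), f(1), …, f(50) are: 0, 1, 1, 18, 1, 1, 18, 1, 1, 18, 1, 1, 18, 1, 1, 18, 1, 34, 18, 1, 1, 18, 1, 1, 18, 1, 1, 18, 1, 1, 18, 1, 1, 18, 34, 1, 18, 1, 1, 18, 1, 1, 18, 1, 1, 18, 1, 1, 18, 1, 1.
The distinct values are {0, 1, 18, 34}; there are 4 of them.

4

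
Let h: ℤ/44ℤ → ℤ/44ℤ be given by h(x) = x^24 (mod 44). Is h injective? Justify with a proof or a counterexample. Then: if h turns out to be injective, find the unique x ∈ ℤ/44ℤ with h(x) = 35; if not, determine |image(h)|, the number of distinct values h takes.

12

h(10): Repeated squaring mod 44: 10^1 ≡ 10, 10^2 ≡ 10² = 100 ≡ 12, 10^4 ≡ 12² = 144 ≡ 12, 10^8 ≡ 12² = 144 ≡ 12, 10^16 ≡ 12² = 144 ≡ 12. Since 24 = 16 + 8, 10^24 ≡ 12·12: 12·12 = 144 ≡ 12. So 10^24 ≡ 12 (mod 44).
h(12): Repeated squaring mod 44: 12^1 ≡ 12, 12^2 ≡ 12² = 144 ≡ 12, 12^4 ≡ 12² = 144 ≡ 12, 12^8 ≡ 12² = 144 ≡ 12, 12^16 ≡ 12² = 144 ≡ 12. Since 24 = 16 + 8, 12^24 ≡ 12·12: 12·12 = 144 ≡ 12. So 12^24 ≡ 12 (mod 44).
So h(10) = h(12) = 12 while 10 ≠ 12, so h is not injective.
Since h is not injective, we determine |image(h)|. Computing x^24 mod 44 for each x (by repeated squaring, reducing mod 44 at every step), the values h(0), h(1), …, h(43) are: 0, 1, 16, 37, 36, 9, 20, 25, 4, 5, 12, 33, 12, 5, 4, 25, 20, 9, 36, 37, 16, 1, 0, 1, 16, 37, 36, 9, 20, 25, 4, 5, 12, 33, 12, 5, 4, 25, 20, 9, 36, 37, 16, 1.
The distinct values are {0, 1, 4, 5, 9, 12, 16, 20, 25, 33, 36, 37}; there are 12 of them.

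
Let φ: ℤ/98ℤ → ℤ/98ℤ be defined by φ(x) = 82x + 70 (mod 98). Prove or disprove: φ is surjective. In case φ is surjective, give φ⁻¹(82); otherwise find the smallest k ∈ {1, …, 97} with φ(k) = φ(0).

49

Since gcd(82, 98) = 2, we have 82x ≡ 0 (mod 2) for all x, so φ(x) ≡ 0 (mod 2).
But 1 ≢ 0 (mod 2), so 1 ∈ ℤ/98ℤ has no preimage. Therefore φ is not surjective.
Since φ is not surjective, we find the least positive k with φ(k) = φ(0): this means 82k ≡ 0 (mod 98), i.e. 98 ∣ 82k. Since gcd(82, 98) = 2, dividing through by 2 this holds exactly when 49 ∣ 41k, and as gcd(41, 49) = 1, exactly when 49 ∣ k.
The smallest positive such k is 49.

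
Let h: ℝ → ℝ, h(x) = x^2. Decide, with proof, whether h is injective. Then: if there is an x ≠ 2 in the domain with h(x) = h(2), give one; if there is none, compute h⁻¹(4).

h(2) = 4 = (−2)^2 = h(−2) (since 2 is even), with 2 ≠ −2. So h is not injective.
For the follow-up, such an x exists: taking x = −2 ∈ ℝ gives h(−2) = 4 = h(2) with −2 ≠ 2.

-2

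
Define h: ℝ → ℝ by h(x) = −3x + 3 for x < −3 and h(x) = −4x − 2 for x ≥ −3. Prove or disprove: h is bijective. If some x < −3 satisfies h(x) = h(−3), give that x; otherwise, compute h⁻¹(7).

-9/4

Both pieces are strictly decreasing (slopes −3 and −4), so each is injective on its own interval.
The left piece maps (−∞, −3) onto (12, ∞); the right piece maps [−3, ∞) onto (−∞, 10].
The images leave a gap (12 has no preimage), so h is not surjective, hence not bijective.
Because the two images are disjoint, no x < −3 has h(x) = h(−3), so we compute h⁻¹(7): 7 lies in (−∞, 10], so solve −4x − 2 = 7: x = (7 + 2)/(−4) = −9/4.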